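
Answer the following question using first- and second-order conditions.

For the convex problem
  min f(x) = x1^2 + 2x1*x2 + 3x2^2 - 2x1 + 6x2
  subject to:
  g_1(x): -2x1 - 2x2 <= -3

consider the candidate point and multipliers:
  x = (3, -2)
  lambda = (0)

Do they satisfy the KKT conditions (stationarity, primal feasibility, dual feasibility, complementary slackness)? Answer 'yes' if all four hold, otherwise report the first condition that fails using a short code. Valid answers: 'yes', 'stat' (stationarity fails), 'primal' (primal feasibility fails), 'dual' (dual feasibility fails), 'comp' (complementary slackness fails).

Gradient of f: grad f(x) = Q x + c = (0, 0)
Constraint values g_i(x) = a_i^T x - b_i:
  g_1((3, -2)) = 1
Stationarity residual: grad f(x) + sum_i lambda_i a_i = (0, 0)
  -> stationarity OK
Primal feasibility (all g_i <= 0): FAILS
Dual feasibility (all lambda_i >= 0): OK
Complementary slackness (lambda_i * g_i(x) = 0 for all i): OK

Verdict: the first failing condition is primal_feasibility -> primal.

primal


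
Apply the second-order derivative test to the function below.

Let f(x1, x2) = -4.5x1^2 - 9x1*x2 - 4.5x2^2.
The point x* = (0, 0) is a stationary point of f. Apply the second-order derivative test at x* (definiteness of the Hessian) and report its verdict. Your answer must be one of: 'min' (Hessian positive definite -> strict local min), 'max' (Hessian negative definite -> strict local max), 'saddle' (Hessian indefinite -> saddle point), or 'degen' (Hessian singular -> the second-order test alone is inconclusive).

Compute the Hessian H = grad^2 f:
  H = [[-9, -9], [-9, -9]]
Verify stationarity: grad f(x*) = H x* + g = (0, 0).
Eigenvalues of H: -18, 0.
H has a zero eigenvalue (singular; negative semidefinite but not definite), so H is neither positive definite, negative definite, nor indefinite. The second-order test alone is inconclusive -> degen.
(Indeed, f is constant along the null direction of H through x*, so x* is not a strict local extremum.)

degen


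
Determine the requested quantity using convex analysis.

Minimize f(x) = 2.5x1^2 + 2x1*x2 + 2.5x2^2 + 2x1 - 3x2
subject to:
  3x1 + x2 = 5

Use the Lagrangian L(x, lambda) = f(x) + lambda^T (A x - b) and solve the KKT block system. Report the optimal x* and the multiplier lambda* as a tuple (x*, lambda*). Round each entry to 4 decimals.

Form the Lagrangian:
  L(x, lambda) = (1/2) x^T Q x + c^T x + lambda^T (A x - b)
Stationarity (grad_x L = 0): Q x + c + A^T lambda = 0.
Primal feasibility: A x = b.

This gives the KKT block system:
  [ Q   A^T ] [ x     ]   [-c ]
  [ A    0  ] [ lambda ] = [ b ]

Solving the linear system:
  x*      = (1.4211, 0.7368)
  lambda* = (-3.5263)
  f(x*)   = 9.1316

x* = (1.4211, 0.7368), lambda* = (-3.5263)


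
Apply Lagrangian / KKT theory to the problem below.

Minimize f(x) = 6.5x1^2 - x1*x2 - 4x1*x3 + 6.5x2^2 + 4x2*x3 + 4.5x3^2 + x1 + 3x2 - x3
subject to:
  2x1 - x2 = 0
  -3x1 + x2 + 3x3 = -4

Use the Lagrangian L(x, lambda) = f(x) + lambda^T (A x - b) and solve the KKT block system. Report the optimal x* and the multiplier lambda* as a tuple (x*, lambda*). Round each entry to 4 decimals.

Form the Lagrangian:
  L(x, lambda) = (1/2) x^T Q x + c^T x + lambda^T (A x - b)
Stationarity (grad_x L = 0): Q x + c + A^T lambda = 0.
Primal feasibility: A x = b.

This gives the KKT block system:
  [ Q   A^T ] [ x     ]   [-c ]
  [ A    0  ] [ lambda ] = [ b ]

Solving the linear system:
  x*      = (0.0412, 0.0825, -1.3196)
  lambda* = (2.9897, 4.2371)
  f(x*)   = 9.2784

x* = (0.0412, 0.0825, -1.3196), lambda* = (2.9897, 4.2371)


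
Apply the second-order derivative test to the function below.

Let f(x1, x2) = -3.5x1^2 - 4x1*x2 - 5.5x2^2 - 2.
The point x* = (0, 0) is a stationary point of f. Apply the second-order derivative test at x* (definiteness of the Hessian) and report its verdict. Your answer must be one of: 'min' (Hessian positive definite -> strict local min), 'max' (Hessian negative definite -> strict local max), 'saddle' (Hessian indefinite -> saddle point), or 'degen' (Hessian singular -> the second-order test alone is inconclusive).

Compute the Hessian H = grad^2 f:
  H = [[-7, -4], [-4, -11]]
Verify stationarity: grad f(x*) = H x* + g = (0, 0).
Eigenvalues of H: -13.4721, -4.5279.
Both eigenvalues < 0, so H is negative definite -> x* is a strict local max.

max


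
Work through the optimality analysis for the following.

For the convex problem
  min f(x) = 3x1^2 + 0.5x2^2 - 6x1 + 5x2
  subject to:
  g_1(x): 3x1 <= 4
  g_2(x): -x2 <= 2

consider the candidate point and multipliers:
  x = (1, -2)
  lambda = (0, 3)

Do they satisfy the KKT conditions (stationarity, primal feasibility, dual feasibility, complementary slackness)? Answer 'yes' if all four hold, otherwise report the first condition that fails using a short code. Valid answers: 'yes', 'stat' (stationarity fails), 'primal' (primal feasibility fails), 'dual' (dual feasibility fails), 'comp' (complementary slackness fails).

Gradient of f: grad f(x) = Q x + c = (0, 3)
Constraint values g_i(x) = a_i^T x - b_i:
  g_1((1, -2)) = -1
  g_2((1, -2)) = 0
Stationarity residual: grad f(x) + sum_i lambda_i a_i = (0, 0)
  -> stationarity OK
Primal feasibility (all g_i <= 0): OK
Dual feasibility (all lambda_i >= 0): OK
Complementary slackness (lambda_i * g_i(x) = 0 for all i): OK

Verdict: yes, KKT holds.

yes


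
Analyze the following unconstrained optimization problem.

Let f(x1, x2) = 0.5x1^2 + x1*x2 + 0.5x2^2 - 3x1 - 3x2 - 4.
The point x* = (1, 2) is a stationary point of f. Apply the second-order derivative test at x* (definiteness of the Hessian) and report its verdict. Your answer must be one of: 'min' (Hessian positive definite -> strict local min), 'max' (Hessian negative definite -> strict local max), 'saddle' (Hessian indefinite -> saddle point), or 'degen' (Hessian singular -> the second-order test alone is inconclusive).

Compute the Hessian H = grad^2 f:
  H = [[1, 1], [1, 1]]
Verify stationarity: grad f(x*) = H x* + g = (0, 0).
Eigenvalues of H: 0, 2.
H has a zero eigenvalue (singular; positive semidefinite but not definite), so H is neither positive definite, negative definite, nor indefinite. The second-order test alone is inconclusive -> degen.
(Indeed, f is constant along the null direction of H through x*, so x* is not a strict local extremum.)

degen


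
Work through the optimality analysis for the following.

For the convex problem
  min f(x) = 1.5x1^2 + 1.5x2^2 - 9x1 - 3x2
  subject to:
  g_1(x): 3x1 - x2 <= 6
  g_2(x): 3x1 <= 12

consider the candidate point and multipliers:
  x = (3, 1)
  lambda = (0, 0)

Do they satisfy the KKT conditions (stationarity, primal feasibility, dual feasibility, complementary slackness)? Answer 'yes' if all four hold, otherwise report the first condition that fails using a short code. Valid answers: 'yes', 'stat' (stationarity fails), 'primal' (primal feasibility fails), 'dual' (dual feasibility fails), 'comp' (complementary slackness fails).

Gradient of f: grad f(x) = Q x + c = (0, 0)
Constraint values g_i(x) = a_i^T x - b_i:
  g_1((3, 1)) = 2
  g_2((3, 1)) = -3
Stationarity residual: grad f(x) + sum_i lambda_i a_i = (0, 0)
  -> stationarity OK
Primal feasibility (all g_i <= 0): FAILS
Dual feasibility (all lambda_i >= 0): OK
Complementary slackness (lambda_i * g_i(x) = 0 for all i): OK

Verdict: the first failing condition is primal_feasibility -> primal.

primal


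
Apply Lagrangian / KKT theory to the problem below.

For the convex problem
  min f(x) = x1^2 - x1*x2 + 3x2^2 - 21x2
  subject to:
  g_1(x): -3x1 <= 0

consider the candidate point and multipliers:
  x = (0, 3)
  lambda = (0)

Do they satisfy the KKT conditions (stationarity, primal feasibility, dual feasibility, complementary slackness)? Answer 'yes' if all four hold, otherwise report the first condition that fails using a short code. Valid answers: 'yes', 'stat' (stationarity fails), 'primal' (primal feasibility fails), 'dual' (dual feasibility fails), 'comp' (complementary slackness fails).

Gradient of f: grad f(x) = Q x + c = (-3, -3)
Constraint values g_i(x) = a_i^T x - b_i:
  g_1((0, 3)) = 0
Stationarity residual: grad f(x) + sum_i lambda_i a_i = (-3, -3)
  -> stationarity FAILS
Primal feasibility (all g_i <= 0): OK
Dual feasibility (all lambda_i >= 0): OK
Complementary slackness (lambda_i * g_i(x) = 0 for all i): OK

Verdict: the first failing condition is stationarity -> stat.

stat


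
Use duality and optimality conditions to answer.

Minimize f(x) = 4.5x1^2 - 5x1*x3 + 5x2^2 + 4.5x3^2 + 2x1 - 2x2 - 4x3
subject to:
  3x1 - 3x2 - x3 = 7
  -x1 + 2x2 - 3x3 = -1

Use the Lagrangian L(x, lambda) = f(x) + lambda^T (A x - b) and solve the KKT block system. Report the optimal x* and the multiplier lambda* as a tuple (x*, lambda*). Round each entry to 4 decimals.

Form the Lagrangian:
  L(x, lambda) = (1/2) x^T Q x + c^T x + lambda^T (A x - b)
Stationarity (grad_x L = 0): Q x + c + A^T lambda = 0.
Primal feasibility: A x = b.

This gives the KKT block system:
  [ Q   A^T ] [ x     ]   [-c ]
  [ A    0  ] [ lambda ] = [ b ]

Solving the linear system:
  x*      = (1.088, -1.0109, -0.7033)
  lambda* = (-6.1696, -3.2)
  f(x*)   = 23.4989

x* = (1.088, -1.0109, -0.7033), lambda* = (-6.1696, -3.2)


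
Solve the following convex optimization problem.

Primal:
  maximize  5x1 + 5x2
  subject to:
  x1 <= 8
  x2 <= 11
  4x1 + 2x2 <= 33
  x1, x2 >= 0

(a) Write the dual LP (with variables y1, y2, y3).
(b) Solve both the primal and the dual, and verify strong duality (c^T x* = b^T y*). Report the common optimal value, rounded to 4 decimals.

The standard primal-dual pair for 'max c^T x s.t. A x <= b, x >= 0' is:
  Dual:  min b^T y  s.t.  A^T y >= c,  y >= 0.

So the dual LP is:
  minimize  8y1 + 11y2 + 33y3
  subject to:
    y1 + 4y3 >= 5
    y2 + 2y3 >= 5
    y1, y2, y3 >= 0

Solving the primal: x* = (2.75, 11).
  primal value c^T x* = 68.75.
Solving the dual: y* = (0, 2.5, 1.25).
  dual value b^T y* = 68.75.
Strong duality: c^T x* = b^T y*. Confirmed.

68.75


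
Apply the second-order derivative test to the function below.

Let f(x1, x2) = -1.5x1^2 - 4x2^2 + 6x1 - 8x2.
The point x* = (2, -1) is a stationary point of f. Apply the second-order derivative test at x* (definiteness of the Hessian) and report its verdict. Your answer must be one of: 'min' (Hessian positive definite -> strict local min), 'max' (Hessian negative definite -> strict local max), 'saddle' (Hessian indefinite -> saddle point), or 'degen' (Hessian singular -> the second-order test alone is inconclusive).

Compute the Hessian H = grad^2 f:
  H = [[-3, 0], [0, -8]]
Verify stationarity: grad f(x*) = H x* + g = (0, 0).
Eigenvalues of H: -8, -3.
Both eigenvalues < 0, so H is negative definite -> x* is a strict local max.

max


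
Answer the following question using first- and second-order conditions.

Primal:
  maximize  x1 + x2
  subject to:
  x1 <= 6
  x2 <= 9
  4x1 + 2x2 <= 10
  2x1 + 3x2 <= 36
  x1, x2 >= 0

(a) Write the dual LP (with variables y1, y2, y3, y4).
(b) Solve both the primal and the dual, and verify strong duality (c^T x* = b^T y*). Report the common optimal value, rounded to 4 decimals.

The standard primal-dual pair for 'max c^T x s.t. A x <= b, x >= 0' is:
  Dual:  min b^T y  s.t.  A^T y >= c,  y >= 0.

So the dual LP is:
  minimize  6y1 + 9y2 + 10y3 + 36y4
  subject to:
    y1 + 4y3 + 2y4 >= 1
    y2 + 2y3 + 3y4 >= 1
    y1, y2, y3, y4 >= 0

Solving the primal: x* = (0, 5).
  primal value c^T x* = 5.
Solving the dual: y* = (0, 0, 0.5, 0).
  dual value b^T y* = 5.
Strong duality: c^T x* = b^T y*. Confirmed.

5


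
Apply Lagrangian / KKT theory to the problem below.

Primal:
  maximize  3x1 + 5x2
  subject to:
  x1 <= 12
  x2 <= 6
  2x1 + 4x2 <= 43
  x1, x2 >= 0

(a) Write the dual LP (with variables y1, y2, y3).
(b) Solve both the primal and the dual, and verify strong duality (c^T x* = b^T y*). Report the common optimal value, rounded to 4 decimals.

The standard primal-dual pair for 'max c^T x s.t. A x <= b, x >= 0' is:
  Dual:  min b^T y  s.t.  A^T y >= c,  y >= 0.

So the dual LP is:
  minimize  12y1 + 6y2 + 43y3
  subject to:
    y1 + 2y3 >= 3
    y2 + 4y3 >= 5
    y1, y2, y3 >= 0

Solving the primal: x* = (12, 4.75).
  primal value c^T x* = 59.75.
Solving the dual: y* = (0.5, 0, 1.25).
  dual value b^T y* = 59.75.
Strong duality: c^T x* = b^T y*. Confirmed.

59.75


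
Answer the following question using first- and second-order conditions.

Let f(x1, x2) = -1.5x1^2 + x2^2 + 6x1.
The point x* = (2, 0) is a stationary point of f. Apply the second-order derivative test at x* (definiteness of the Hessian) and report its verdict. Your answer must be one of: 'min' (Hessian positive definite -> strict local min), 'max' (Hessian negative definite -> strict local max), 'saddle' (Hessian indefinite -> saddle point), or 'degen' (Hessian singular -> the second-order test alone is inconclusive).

Compute the Hessian H = grad^2 f:
  H = [[-3, 0], [0, 2]]
Verify stationarity: grad f(x*) = H x* + g = (0, 0).
Eigenvalues of H: -3, 2.
Eigenvalues have mixed signs, so H is indefinite -> x* is a saddle point.

saddle


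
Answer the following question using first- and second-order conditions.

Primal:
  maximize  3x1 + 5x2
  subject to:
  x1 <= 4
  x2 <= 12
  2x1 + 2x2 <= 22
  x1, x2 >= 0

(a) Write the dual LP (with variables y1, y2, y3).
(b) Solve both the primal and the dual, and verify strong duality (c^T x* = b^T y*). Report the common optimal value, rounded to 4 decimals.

The standard primal-dual pair for 'max c^T x s.t. A x <= b, x >= 0' is:
  Dual:  min b^T y  s.t.  A^T y >= c,  y >= 0.

So the dual LP is:
  minimize  4y1 + 12y2 + 22y3
  subject to:
    y1 + 2y3 >= 3
    y2 + 2y3 >= 5
    y1, y2, y3 >= 0

Solving the primal: x* = (0, 11).
  primal value c^T x* = 55.
Solving the dual: y* = (0, 0, 2.5).
  dual value b^T y* = 55.
Strong duality: c^T x* = b^T y*. Confirmed.

55


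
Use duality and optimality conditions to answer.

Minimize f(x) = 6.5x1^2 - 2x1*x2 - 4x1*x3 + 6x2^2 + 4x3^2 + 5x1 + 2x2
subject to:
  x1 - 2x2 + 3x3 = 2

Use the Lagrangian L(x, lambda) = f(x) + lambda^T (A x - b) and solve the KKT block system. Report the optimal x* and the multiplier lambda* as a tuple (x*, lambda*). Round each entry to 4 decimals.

Form the Lagrangian:
  L(x, lambda) = (1/2) x^T Q x + c^T x + lambda^T (A x - b)
Stationarity (grad_x L = 0): Q x + c + A^T lambda = 0.
Primal feasibility: A x = b.

This gives the KKT block system:
  [ Q   A^T ] [ x     ]   [-c ]
  [ A    0  ] [ lambda ] = [ b ]

Solving the linear system:
  x*      = (-0.2058, -0.4424, 0.4403)
  lambda* = (-1.4486)
  f(x*)   = 0.4918

x* = (-0.2058, -0.4424, 0.4403), lambda* = (-1.4486)


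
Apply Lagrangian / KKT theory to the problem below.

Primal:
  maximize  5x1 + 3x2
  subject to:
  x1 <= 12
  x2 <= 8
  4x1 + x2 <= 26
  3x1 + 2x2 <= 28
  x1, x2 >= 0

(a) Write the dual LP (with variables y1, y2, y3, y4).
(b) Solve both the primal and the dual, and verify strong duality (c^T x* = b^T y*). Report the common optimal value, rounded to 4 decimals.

The standard primal-dual pair for 'max c^T x s.t. A x <= b, x >= 0' is:
  Dual:  min b^T y  s.t.  A^T y >= c,  y >= 0.

So the dual LP is:
  minimize  12y1 + 8y2 + 26y3 + 28y4
  subject to:
    y1 + 4y3 + 3y4 >= 5
    y2 + y3 + 2y4 >= 3
    y1, y2, y3, y4 >= 0

Solving the primal: x* = (4.8, 6.8).
  primal value c^T x* = 44.4.
Solving the dual: y* = (0, 0, 0.2, 1.4).
  dual value b^T y* = 44.4.
Strong duality: c^T x* = b^T y*. Confirmed.

44.4


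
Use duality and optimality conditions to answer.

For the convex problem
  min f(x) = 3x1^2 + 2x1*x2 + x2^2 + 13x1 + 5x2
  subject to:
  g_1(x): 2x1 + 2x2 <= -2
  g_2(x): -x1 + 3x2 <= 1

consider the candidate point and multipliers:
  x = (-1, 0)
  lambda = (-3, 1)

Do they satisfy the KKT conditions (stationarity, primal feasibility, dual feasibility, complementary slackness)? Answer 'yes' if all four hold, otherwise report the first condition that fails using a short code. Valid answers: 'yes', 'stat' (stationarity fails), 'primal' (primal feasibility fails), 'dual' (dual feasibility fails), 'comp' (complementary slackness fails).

Gradient of f: grad f(x) = Q x + c = (7, 3)
Constraint values g_i(x) = a_i^T x - b_i:
  g_1((-1, 0)) = 0
  g_2((-1, 0)) = 0
Stationarity residual: grad f(x) + sum_i lambda_i a_i = (0, 0)
  -> stationarity OK
Primal feasibility (all g_i <= 0): OK
Dual feasibility (all lambda_i >= 0): FAILS
Complementary slackness (lambda_i * g_i(x) = 0 for all i): OK

Verdict: the first failing condition is dual_feasibility -> dual.

dual


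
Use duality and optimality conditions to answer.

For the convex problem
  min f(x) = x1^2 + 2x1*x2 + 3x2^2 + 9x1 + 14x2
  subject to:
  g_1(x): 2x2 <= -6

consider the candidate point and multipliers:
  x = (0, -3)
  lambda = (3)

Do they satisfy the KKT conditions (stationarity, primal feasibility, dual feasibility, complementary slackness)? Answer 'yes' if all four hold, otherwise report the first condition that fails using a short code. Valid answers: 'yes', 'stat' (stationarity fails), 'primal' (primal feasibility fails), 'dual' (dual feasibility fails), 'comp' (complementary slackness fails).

Gradient of f: grad f(x) = Q x + c = (3, -4)
Constraint values g_i(x) = a_i^T x - b_i:
  g_1((0, -3)) = 0
Stationarity residual: grad f(x) + sum_i lambda_i a_i = (3, 2)
  -> stationarity FAILS
Primal feasibility (all g_i <= 0): OK
Dual feasibility (all lambda_i >= 0): OK
Complementary slackness (lambda_i * g_i(x) = 0 for all i): OK

Verdict: the first failing condition is stationarity -> stat.

stat


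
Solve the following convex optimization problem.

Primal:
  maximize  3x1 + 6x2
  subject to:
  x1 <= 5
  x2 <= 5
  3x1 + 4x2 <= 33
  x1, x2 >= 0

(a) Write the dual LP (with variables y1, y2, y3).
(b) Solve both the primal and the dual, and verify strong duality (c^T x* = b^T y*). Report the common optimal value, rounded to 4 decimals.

The standard primal-dual pair for 'max c^T x s.t. A x <= b, x >= 0' is:
  Dual:  min b^T y  s.t.  A^T y >= c,  y >= 0.

So the dual LP is:
  minimize  5y1 + 5y2 + 33y3
  subject to:
    y1 + 3y3 >= 3
    y2 + 4y3 >= 6
    y1, y2, y3 >= 0

Solving the primal: x* = (4.3333, 5).
  primal value c^T x* = 43.
Solving the dual: y* = (0, 2, 1).
  dual value b^T y* = 43.
Strong duality: c^T x* = b^T y*. Confirmed.

43


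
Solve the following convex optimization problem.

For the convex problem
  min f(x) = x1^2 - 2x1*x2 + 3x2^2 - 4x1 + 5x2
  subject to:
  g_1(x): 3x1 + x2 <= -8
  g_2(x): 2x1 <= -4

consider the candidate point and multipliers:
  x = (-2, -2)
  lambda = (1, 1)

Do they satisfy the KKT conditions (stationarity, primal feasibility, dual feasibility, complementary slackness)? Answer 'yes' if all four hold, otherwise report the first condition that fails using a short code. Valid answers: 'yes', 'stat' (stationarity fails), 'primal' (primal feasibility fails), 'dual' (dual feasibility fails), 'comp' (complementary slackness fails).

Gradient of f: grad f(x) = Q x + c = (-4, -3)
Constraint values g_i(x) = a_i^T x - b_i:
  g_1((-2, -2)) = 0
  g_2((-2, -2)) = 0
Stationarity residual: grad f(x) + sum_i lambda_i a_i = (1, -2)
  -> stationarity FAILS
Primal feasibility (all g_i <= 0): OK
Dual feasibility (all lambda_i >= 0): OK
Complementary slackness (lambda_i * g_i(x) = 0 for all i): OK

Verdict: the first failing condition is stationarity -> stat.

stat


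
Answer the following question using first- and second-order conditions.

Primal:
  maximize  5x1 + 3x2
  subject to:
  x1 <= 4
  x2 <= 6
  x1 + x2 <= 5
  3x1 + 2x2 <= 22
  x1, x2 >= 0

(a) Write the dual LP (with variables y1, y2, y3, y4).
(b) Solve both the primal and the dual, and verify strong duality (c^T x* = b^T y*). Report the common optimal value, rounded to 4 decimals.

The standard primal-dual pair for 'max c^T x s.t. A x <= b, x >= 0' is:
  Dual:  min b^T y  s.t.  A^T y >= c,  y >= 0.

So the dual LP is:
  minimize  4y1 + 6y2 + 5y3 + 22y4
  subject to:
    y1 + y3 + 3y4 >= 5
    y2 + y3 + 2y4 >= 3
    y1, y2, y3, y4 >= 0

Solving the primal: x* = (4, 1).
  primal value c^T x* = 23.
Solving the dual: y* = (2, 0, 3, 0).
  dual value b^T y* = 23.
Strong duality: c^T x* = b^T y*. Confirmed.

23


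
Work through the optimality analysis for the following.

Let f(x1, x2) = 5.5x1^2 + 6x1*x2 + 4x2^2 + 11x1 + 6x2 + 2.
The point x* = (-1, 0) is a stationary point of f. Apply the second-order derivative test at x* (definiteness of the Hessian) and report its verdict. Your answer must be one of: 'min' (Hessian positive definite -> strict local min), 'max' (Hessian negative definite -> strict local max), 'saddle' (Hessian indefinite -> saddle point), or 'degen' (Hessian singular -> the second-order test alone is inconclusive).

Compute the Hessian H = grad^2 f:
  H = [[11, 6], [6, 8]]
Verify stationarity: grad f(x*) = H x* + g = (0, 0).
Eigenvalues of H: 3.3153, 15.6847.
Both eigenvalues > 0, so H is positive definite -> x* is a strict local min.

min


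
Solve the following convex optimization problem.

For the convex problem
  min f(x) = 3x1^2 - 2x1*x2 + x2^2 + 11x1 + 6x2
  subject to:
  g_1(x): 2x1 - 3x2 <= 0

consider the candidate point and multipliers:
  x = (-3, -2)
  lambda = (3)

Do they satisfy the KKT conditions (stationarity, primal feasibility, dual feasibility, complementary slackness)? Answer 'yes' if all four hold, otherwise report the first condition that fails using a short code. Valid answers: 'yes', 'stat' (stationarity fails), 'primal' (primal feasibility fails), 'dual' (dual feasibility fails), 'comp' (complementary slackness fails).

Gradient of f: grad f(x) = Q x + c = (-3, 8)
Constraint values g_i(x) = a_i^T x - b_i:
  g_1((-3, -2)) = 0
Stationarity residual: grad f(x) + sum_i lambda_i a_i = (3, -1)
  -> stationarity FAILS
Primal feasibility (all g_i <= 0): OK
Dual feasibility (all lambda_i >= 0): OK
Complementary slackness (lambda_i * g_i(x) = 0 for all i): OK

Verdict: the first failing condition is stationarity -> stat.

stat


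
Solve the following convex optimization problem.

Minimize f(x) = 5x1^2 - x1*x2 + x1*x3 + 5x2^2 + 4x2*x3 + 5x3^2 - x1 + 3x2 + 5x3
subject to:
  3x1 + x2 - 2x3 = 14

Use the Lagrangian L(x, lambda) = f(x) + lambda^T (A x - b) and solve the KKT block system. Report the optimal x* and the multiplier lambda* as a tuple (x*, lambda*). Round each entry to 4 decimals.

Form the Lagrangian:
  L(x, lambda) = (1/2) x^T Q x + c^T x + lambda^T (A x - b)
Stationarity (grad_x L = 0): Q x + c + A^T lambda = 0.
Primal feasibility: A x = b.

This gives the KKT block system:
  [ Q   A^T ] [ x     ]   [-c ]
  [ A    0  ] [ lambda ] = [ b ]

Solving the linear system:
  x*      = (2.3833, 1.6071, -2.6215)
  lambda* = (-6.2016)
  f(x*)   = 38.0762

x* = (2.3833, 1.6071, -2.6215), lambda* = (-6.2016)


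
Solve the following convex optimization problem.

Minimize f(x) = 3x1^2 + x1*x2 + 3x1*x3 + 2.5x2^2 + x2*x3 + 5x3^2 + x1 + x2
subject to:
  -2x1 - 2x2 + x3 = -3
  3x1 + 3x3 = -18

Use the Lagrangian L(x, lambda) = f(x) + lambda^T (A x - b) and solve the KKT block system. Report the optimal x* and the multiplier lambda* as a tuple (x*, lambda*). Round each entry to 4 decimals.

Form the Lagrangian:
  L(x, lambda) = (1/2) x^T Q x + c^T x + lambda^T (A x - b)
Stationarity (grad_x L = 0): Q x + c + A^T lambda = 0.
Primal feasibility: A x = b.

This gives the KKT block system:
  [ Q   A^T ] [ x     ]   [-c ]
  [ A    0  ] [ lambda ] = [ b ]

Solving the linear system:
  x*      = (-2.9059, 2.8588, -3.0941)
  lambda* = (4.6471, 10.7176)
  f(x*)   = 103.4059

x* = (-2.9059, 2.8588, -3.0941), lambda* = (4.6471, 10.7176)


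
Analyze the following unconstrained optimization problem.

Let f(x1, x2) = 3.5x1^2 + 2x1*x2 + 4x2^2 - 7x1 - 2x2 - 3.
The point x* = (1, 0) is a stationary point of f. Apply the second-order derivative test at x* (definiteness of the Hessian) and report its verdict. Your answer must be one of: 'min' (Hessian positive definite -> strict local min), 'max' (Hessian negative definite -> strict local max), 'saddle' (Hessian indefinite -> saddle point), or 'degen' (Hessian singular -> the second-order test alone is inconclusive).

Compute the Hessian H = grad^2 f:
  H = [[7, 2], [2, 8]]
Verify stationarity: grad f(x*) = H x* + g = (0, 0).
Eigenvalues of H: 5.4384, 9.5616.
Both eigenvalues > 0, so H is positive definite -> x* is a strict local min.

min


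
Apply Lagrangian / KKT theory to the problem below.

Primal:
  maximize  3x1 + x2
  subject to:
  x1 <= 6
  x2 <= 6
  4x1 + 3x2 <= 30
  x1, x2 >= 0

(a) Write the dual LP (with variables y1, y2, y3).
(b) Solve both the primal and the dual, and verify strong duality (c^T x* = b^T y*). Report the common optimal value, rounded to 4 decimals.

The standard primal-dual pair for 'max c^T x s.t. A x <= b, x >= 0' is:
  Dual:  min b^T y  s.t.  A^T y >= c,  y >= 0.

So the dual LP is:
  minimize  6y1 + 6y2 + 30y3
  subject to:
    y1 + 4y3 >= 3
    y2 + 3y3 >= 1
    y1, y2, y3 >= 0

Solving the primal: x* = (6, 2).
  primal value c^T x* = 20.
Solving the dual: y* = (1.6667, 0, 0.3333).
  dual value b^T y* = 20.
Strong duality: c^T x* = b^T y*. Confirmed.

20


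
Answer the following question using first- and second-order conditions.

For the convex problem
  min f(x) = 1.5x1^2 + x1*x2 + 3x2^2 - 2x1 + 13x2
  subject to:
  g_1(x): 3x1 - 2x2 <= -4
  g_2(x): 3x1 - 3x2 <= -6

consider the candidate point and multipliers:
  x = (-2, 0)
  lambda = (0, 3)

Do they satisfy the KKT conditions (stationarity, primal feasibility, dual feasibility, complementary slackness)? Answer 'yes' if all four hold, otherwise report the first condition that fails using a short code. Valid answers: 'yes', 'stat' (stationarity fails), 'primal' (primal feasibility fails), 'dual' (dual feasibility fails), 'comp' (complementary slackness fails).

Gradient of f: grad f(x) = Q x + c = (-8, 11)
Constraint values g_i(x) = a_i^T x - b_i:
  g_1((-2, 0)) = -2
  g_2((-2, 0)) = 0
Stationarity residual: grad f(x) + sum_i lambda_i a_i = (1, 2)
  -> stationarity FAILS
Primal feasibility (all g_i <= 0): OK
Dual feasibility (all lambda_i >= 0): OK
Complementary slackness (lambda_i * g_i(x) = 0 for all i): OK

Verdict: the first failing condition is stationarity -> stat.

stat


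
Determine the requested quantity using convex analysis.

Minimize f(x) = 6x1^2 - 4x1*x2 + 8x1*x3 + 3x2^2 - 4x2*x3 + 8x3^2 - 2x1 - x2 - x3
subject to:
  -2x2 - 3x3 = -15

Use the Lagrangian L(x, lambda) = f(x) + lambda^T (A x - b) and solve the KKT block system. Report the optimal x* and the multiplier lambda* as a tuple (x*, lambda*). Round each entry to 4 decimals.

Form the Lagrangian:
  L(x, lambda) = (1/2) x^T Q x + c^T x + lambda^T (A x - b)
Stationarity (grad_x L = 0): Q x + c + A^T lambda = 0.
Primal feasibility: A x = b.

This gives the KKT block system:
  [ Q   A^T ] [ x     ]   [-c ]
  [ A    0  ] [ lambda ] = [ b ]

Solving the linear system:
  x*      = (-0.0993, 3.9437, 2.3709)
  lambda* = (6.7881)
  f(x*)   = 47.8526

x* = (-0.0993, 3.9437, 2.3709), lambda* = (6.7881)


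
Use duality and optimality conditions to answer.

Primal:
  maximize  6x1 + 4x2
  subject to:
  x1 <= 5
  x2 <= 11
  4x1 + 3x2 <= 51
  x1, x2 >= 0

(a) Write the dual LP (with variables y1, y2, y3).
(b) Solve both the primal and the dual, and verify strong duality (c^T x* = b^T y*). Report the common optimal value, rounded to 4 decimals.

The standard primal-dual pair for 'max c^T x s.t. A x <= b, x >= 0' is:
  Dual:  min b^T y  s.t.  A^T y >= c,  y >= 0.

So the dual LP is:
  minimize  5y1 + 11y2 + 51y3
  subject to:
    y1 + 4y3 >= 6
    y2 + 3y3 >= 4
    y1, y2, y3 >= 0

Solving the primal: x* = (5, 10.3333).
  primal value c^T x* = 71.3333.
Solving the dual: y* = (0.6667, 0, 1.3333).
  dual value b^T y* = 71.3333.
Strong duality: c^T x* = b^T y*. Confirmed.

71.3333


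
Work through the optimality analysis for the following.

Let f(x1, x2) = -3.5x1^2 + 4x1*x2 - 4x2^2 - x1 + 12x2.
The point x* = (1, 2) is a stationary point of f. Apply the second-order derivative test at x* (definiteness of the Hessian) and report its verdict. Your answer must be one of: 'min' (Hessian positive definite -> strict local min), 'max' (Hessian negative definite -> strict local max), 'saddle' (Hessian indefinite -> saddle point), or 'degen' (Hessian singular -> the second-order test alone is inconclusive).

Compute the Hessian H = grad^2 f:
  H = [[-7, 4], [4, -8]]
Verify stationarity: grad f(x*) = H x* + g = (0, 0).
Eigenvalues of H: -11.5311, -3.4689.
Both eigenvalues < 0, so H is negative definite -> x* is a strict local max.

max


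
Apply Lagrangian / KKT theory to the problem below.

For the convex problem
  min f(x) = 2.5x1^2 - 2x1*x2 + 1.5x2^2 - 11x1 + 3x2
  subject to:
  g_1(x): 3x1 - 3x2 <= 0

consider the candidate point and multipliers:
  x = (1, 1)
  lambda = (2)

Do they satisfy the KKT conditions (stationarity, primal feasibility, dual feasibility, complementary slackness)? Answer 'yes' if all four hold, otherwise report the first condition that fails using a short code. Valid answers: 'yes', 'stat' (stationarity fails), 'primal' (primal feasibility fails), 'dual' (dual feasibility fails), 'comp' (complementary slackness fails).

Gradient of f: grad f(x) = Q x + c = (-8, 4)
Constraint values g_i(x) = a_i^T x - b_i:
  g_1((1, 1)) = 0
Stationarity residual: grad f(x) + sum_i lambda_i a_i = (-2, -2)
  -> stationarity FAILS
Primal feasibility (all g_i <= 0): OK
Dual feasibility (all lambda_i >= 0): OK
Complementary slackness (lambda_i * g_i(x) = 0 for all i): OK

Verdict: the first failing condition is stationarity -> stat.

stat


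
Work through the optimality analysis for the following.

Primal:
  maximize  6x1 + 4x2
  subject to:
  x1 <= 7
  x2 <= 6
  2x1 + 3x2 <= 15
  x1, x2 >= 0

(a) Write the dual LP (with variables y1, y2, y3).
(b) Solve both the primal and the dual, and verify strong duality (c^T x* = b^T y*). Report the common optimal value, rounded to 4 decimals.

The standard primal-dual pair for 'max c^T x s.t. A x <= b, x >= 0' is:
  Dual:  min b^T y  s.t.  A^T y >= c,  y >= 0.

So the dual LP is:
  minimize  7y1 + 6y2 + 15y3
  subject to:
    y1 + 2y3 >= 6
    y2 + 3y3 >= 4
    y1, y2, y3 >= 0

Solving the primal: x* = (7, 0.3333).
  primal value c^T x* = 43.3333.
Solving the dual: y* = (3.3333, 0, 1.3333).
  dual value b^T y* = 43.3333.
Strong duality: c^T x* = b^T y*. Confirmed.

43.3333


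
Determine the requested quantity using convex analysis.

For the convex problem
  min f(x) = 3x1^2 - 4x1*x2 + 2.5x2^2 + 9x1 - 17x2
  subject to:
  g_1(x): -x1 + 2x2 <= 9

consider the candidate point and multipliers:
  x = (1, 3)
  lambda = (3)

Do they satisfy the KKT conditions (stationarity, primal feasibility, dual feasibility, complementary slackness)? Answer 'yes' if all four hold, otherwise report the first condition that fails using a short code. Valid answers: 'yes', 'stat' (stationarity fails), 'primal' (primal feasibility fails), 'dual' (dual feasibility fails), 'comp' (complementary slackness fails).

Gradient of f: grad f(x) = Q x + c = (3, -6)
Constraint values g_i(x) = a_i^T x - b_i:
  g_1((1, 3)) = -4
Stationarity residual: grad f(x) + sum_i lambda_i a_i = (0, 0)
  -> stationarity OK
Primal feasibility (all g_i <= 0): OK
Dual feasibility (all lambda_i >= 0): OK
Complementary slackness (lambda_i * g_i(x) = 0 for all i): FAILS

Verdict: the first failing condition is complementary_slackness -> comp.

comp


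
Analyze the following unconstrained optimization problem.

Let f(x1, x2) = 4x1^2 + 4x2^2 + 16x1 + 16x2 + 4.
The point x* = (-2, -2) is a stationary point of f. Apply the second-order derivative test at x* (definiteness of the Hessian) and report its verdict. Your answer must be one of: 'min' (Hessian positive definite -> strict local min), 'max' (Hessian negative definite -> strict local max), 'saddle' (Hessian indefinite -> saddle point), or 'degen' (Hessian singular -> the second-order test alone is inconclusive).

Compute the Hessian H = grad^2 f:
  H = [[8, 0], [0, 8]]
Verify stationarity: grad f(x*) = H x* + g = (0, 0).
Eigenvalues of H: 8, 8.
Both eigenvalues > 0, so H is positive definite -> x* is a strict local min.

min


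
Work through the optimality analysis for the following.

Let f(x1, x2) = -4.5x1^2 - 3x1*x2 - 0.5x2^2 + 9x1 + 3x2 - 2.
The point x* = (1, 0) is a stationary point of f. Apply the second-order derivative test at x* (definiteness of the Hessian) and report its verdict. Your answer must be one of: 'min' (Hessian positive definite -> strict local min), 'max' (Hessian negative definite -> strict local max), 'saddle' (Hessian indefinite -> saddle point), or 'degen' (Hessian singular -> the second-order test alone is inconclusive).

Compute the Hessian H = grad^2 f:
  H = [[-9, -3], [-3, -1]]
Verify stationarity: grad f(x*) = H x* + g = (0, 0).
Eigenvalues of H: -10, 0.
H has a zero eigenvalue (singular; negative semidefinite but not definite), so H is neither positive definite, negative definite, nor indefinite. The second-order test alone is inconclusive -> degen.
(Indeed, f is constant along the null direction of H through x*, so x* is not a strict local extremum.)

degen


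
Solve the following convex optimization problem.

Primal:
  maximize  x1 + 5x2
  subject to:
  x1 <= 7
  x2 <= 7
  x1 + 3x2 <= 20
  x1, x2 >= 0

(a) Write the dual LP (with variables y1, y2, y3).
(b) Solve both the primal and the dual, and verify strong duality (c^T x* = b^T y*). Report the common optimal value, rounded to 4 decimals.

The standard primal-dual pair for 'max c^T x s.t. A x <= b, x >= 0' is:
  Dual:  min b^T y  s.t.  A^T y >= c,  y >= 0.

So the dual LP is:
  minimize  7y1 + 7y2 + 20y3
  subject to:
    y1 + y3 >= 1
    y2 + 3y3 >= 5
    y1, y2, y3 >= 0

Solving the primal: x* = (0, 6.6667).
  primal value c^T x* = 33.3333.
Solving the dual: y* = (0, 0, 1.6667).
  dual value b^T y* = 33.3333.
Strong duality: c^T x* = b^T y*. Confirmed.

33.3333


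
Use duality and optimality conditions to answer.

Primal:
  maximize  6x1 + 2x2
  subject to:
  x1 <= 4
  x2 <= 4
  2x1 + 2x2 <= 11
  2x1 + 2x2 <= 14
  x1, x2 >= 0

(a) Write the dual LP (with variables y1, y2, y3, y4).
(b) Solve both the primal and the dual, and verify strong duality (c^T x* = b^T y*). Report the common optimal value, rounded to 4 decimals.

The standard primal-dual pair for 'max c^T x s.t. A x <= b, x >= 0' is:
  Dual:  min b^T y  s.t.  A^T y >= c,  y >= 0.

So the dual LP is:
  minimize  4y1 + 4y2 + 11y3 + 14y4
  subject to:
    y1 + 2y3 + 2y4 >= 6
    y2 + 2y3 + 2y4 >= 2
    y1, y2, y3, y4 >= 0

Solving the primal: x* = (4, 1.5).
  primal value c^T x* = 27.
Solving the dual: y* = (4, 0, 1, 0).
  dual value b^T y* = 27.
Strong duality: c^T x* = b^T y*. Confirmed.

27


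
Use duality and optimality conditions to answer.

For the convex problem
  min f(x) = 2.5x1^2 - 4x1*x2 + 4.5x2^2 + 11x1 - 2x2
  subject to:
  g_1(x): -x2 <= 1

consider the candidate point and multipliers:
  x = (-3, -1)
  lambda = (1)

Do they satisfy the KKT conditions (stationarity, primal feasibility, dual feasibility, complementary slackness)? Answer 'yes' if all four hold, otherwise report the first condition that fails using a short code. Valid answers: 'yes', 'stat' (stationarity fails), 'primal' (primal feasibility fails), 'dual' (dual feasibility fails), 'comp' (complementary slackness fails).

Gradient of f: grad f(x) = Q x + c = (0, 1)
Constraint values g_i(x) = a_i^T x - b_i:
  g_1((-3, -1)) = 0
Stationarity residual: grad f(x) + sum_i lambda_i a_i = (0, 0)
  -> stationarity OK
Primal feasibility (all g_i <= 0): OK
Dual feasibility (all lambda_i >= 0): OK
Complementary slackness (lambda_i * g_i(x) = 0 for all i): OK

Verdict: yes, KKT holds.

yes


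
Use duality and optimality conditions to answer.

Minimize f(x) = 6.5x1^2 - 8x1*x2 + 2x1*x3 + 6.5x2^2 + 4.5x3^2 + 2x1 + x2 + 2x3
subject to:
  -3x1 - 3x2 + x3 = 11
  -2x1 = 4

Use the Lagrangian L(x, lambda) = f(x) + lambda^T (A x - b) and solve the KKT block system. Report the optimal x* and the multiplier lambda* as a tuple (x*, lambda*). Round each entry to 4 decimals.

Form the Lagrangian:
  L(x, lambda) = (1/2) x^T Q x + c^T x + lambda^T (A x - b)
Stationarity (grad_x L = 0): Q x + c + A^T lambda = 0.
Primal feasibility: A x = b.

This gives the KKT block system:
  [ Q   A^T ] [ x     ]   [-c ]
  [ A    0  ] [ lambda ] = [ b ]

Solving the linear system:
  x*      = (-2, -1.5532, 0.3404)
  lambda* = (-1.0638, -3.8511)
  f(x*)   = 11.117

x* = (-2, -1.5532, 0.3404), lambda* = (-1.0638, -3.8511)


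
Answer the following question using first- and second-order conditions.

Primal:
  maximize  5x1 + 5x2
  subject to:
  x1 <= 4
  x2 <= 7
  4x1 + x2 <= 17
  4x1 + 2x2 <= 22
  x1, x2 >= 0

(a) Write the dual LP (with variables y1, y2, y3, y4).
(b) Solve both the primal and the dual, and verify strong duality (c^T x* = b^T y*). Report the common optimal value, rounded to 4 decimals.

The standard primal-dual pair for 'max c^T x s.t. A x <= b, x >= 0' is:
  Dual:  min b^T y  s.t.  A^T y >= c,  y >= 0.

So the dual LP is:
  minimize  4y1 + 7y2 + 17y3 + 22y4
  subject to:
    y1 + 4y3 + 4y4 >= 5
    y2 + y3 + 2y4 >= 5
    y1, y2, y3, y4 >= 0

Solving the primal: x* = (2, 7).
  primal value c^T x* = 45.
Solving the dual: y* = (0, 2.5, 0, 1.25).
  dual value b^T y* = 45.
Strong duality: c^T x* = b^T y*. Confirmed.

45


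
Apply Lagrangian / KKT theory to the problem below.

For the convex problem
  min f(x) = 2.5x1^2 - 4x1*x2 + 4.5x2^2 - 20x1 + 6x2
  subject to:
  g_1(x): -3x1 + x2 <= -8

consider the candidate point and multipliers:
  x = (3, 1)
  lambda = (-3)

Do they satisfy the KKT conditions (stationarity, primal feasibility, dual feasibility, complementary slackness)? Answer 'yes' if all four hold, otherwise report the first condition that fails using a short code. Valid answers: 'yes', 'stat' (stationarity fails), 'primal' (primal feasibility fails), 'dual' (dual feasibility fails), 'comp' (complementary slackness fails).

Gradient of f: grad f(x) = Q x + c = (-9, 3)
Constraint values g_i(x) = a_i^T x - b_i:
  g_1((3, 1)) = 0
Stationarity residual: grad f(x) + sum_i lambda_i a_i = (0, 0)
  -> stationarity OK
Primal feasibility (all g_i <= 0): OK
Dual feasibility (all lambda_i >= 0): FAILS
Complementary slackness (lambda_i * g_i(x) = 0 for all i): OK

Verdict: the first failing condition is dual_feasibility -> dual.

dual


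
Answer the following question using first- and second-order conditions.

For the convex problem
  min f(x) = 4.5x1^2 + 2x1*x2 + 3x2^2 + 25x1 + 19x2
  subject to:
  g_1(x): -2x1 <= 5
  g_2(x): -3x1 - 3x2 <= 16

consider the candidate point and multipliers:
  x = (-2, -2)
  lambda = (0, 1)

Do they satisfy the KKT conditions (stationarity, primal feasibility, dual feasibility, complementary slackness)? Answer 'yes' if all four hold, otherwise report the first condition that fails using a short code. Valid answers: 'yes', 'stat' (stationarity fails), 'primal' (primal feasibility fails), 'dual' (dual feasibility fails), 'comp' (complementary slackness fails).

Gradient of f: grad f(x) = Q x + c = (3, 3)
Constraint values g_i(x) = a_i^T x - b_i:
  g_1((-2, -2)) = -1
  g_2((-2, -2)) = -4
Stationarity residual: grad f(x) + sum_i lambda_i a_i = (0, 0)
  -> stationarity OK
Primal feasibility (all g_i <= 0): OK
Dual feasibility (all lambda_i >= 0): OK
Complementary slackness (lambda_i * g_i(x) = 0 for all i): FAILS

Verdict: the first failing condition is complementary_slackness -> comp.

comp


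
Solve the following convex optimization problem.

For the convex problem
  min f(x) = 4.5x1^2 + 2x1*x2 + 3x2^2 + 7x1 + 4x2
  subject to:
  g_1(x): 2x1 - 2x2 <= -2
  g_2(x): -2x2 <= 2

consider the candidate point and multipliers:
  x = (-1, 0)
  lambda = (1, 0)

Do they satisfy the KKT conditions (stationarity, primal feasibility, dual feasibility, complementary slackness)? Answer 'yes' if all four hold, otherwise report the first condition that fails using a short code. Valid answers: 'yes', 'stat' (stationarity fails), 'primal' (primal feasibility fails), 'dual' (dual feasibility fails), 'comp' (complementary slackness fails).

Gradient of f: grad f(x) = Q x + c = (-2, 2)
Constraint values g_i(x) = a_i^T x - b_i:
  g_1((-1, 0)) = 0
  g_2((-1, 0)) = -2
Stationarity residual: grad f(x) + sum_i lambda_i a_i = (0, 0)
  -> stationarity OK
Primal feasibility (all g_i <= 0): OK
Dual feasibility (all lambda_i >= 0): OK
Complementary slackness (lambda_i * g_i(x) = 0 for all i): OK

Verdict: yes, KKT holds.

yes
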